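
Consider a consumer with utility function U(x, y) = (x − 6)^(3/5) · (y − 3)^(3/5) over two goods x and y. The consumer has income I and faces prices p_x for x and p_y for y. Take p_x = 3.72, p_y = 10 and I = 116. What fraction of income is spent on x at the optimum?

share on x = 0.4669

This is Cobb-Douglas in (x−6, y−3): tangency gives 0.6·p_y·(y−3) = 0.6·p_x·(x−6).
After buying the subsistence bundle (6, 3), a share 0.5 of the remaining income goes to x: x* = 6 + 0.5·(I − 6p_x − 3p_y)/p_x.
Discretionary income = 116 − 6·3.72 − 3·10 = 63.68; x* = 6 + 0.5·63.68/3.72 = 14.5591; y* = 3 + 0.5·63.68/10 = 6.184.
Expenditure on x: 3.72·14.5591 = 54.16; share = 0.4669.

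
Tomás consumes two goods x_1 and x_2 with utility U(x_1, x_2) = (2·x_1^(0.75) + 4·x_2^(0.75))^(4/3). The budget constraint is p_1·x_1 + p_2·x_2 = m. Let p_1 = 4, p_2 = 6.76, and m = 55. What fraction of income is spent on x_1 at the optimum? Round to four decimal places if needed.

Substitute x_2 = (x_2/x_1)·x_1 into the budget: x_1* = m/(p_1 + p_2·(x_2/x_1)).
Numerically x_2/x_1 = 1.961432, so x_1* = 55/(4 + 6.76·1.961432) = 3.1867 and x_2* = 1.961432·3.1867 = 6.2505.
Expenditure on x_1: 4·3.1867 = 12.7468; share = 0.2318.

share on x_1 = 0.2318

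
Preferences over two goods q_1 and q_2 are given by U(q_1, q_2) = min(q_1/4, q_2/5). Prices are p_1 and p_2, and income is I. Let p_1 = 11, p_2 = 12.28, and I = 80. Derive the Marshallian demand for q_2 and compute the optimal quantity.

q_2* = 3.7951

Here 4·11 + 5·12.28 = 105.4, giving q_2* = 3.7951.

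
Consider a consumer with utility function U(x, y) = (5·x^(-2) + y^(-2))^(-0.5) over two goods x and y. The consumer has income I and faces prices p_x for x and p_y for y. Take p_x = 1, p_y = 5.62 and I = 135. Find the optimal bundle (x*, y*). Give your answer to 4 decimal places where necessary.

Substitute y = (y/x)·x into the budget: x* = I/(p_x + p_y·(y/x)).
Numerically y/x = 0.328926, so x* = 135/(1 + 5.62·0.328926) = 47.3923 and y* = 0.328926·47.3923 = 15.5886.

x* = 47.3923, y* = 15.5886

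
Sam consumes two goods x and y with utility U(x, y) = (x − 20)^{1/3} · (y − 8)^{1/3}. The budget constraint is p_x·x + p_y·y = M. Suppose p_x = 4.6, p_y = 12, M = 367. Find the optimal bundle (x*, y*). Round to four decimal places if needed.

x* = 39.4565, y* = 15.4583

After buying the subsistence bundle (20, 8), a share 0.5 of the remaining income goes to x: x* = 20 + 0.5·(M − 20p_x − 8p_y)/p_x.
Discretionary income = 367 − 20·4.6 − 8·12 = 179; x* = 20 + 0.5·179/4.6 = 39.4565; y* = 8 + 0.5·179/12 = 15.4583.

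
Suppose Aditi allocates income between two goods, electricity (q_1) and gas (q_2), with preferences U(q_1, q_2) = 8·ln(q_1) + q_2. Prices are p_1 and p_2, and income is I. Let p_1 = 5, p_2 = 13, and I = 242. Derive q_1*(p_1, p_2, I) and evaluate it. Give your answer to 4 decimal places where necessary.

So q_1*(p_1,p_2) = 8·p_2/p_1, independent of income; and q_2* = (I − 8·p_2)/p_2.
At the given prices: q_1* = 8·13/5 = 20.8.

q_1* = 20.8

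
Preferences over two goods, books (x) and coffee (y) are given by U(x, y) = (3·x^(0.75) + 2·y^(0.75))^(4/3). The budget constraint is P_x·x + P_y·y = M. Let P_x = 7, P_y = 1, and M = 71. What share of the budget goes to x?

share on x = 0.0145

MU_x ∝ 3·x^(-0.25), MU_y ∝ 2·y^(-0.25), so MRS = (3/2)·(y/x)^(0.25) = P_x/P_y.
Solve for the ratio: y/x = [(2/3)·P_x/P_y]^(4).
Substitute y = (y/x)·x into the budget: x* = M/(P_x + P_y·(y/x)).
Numerically y/x = 474.271605, so x* = 71/(7 + 1·474.271605) = 0.1475 and y* = 474.271605·0.1475 = 69.9673.
Expenditure on x: 7·0.1475 = 1.0327; share = 0.0145.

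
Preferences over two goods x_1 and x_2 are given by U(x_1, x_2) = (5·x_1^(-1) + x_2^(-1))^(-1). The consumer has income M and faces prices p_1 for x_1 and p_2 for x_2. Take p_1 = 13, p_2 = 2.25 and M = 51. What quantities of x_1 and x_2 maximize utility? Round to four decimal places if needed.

x_1* = 3.3077, x_2* = 3.5556

MU_x_1 ∝ 5·x_1^(-2), MU_x_2 ∝ x_2^(-2), so MRS = 5·(x_2/x_1)^(2) = p_1/p_2.
Solve for the ratio: x_2/x_1 = [(1/5)·p_1/p_2]^(0.5).
With the ratio pinned down, the budget gives x_1* = M/(p_1 + p_2·(x_2/x_1)) and x_2* = (x_2/x_1)·x_1*.
Numerically x_2/x_1 = 1.074968, so x_1* = 51/(13 + 2.25·1.074968) = 3.3077 and x_2* = 1.074968·3.3077 = 3.5556.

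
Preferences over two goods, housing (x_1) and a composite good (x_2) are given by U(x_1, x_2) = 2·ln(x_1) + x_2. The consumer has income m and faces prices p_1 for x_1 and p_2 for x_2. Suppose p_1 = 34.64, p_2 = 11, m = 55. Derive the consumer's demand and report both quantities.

x_1* = 0.6351, x_2* = 3

Set MRS = p_1/p_2: (2/x_1)/1 = p_1/p_2.
So x_1*(p_1,p_2) = 2·p_2/p_1, independent of income; and x_2* = (m − 2·p_2)/p_2.
At the given prices: x_1* = 2·11/34.64 = 0.6351, and x_2* = 3.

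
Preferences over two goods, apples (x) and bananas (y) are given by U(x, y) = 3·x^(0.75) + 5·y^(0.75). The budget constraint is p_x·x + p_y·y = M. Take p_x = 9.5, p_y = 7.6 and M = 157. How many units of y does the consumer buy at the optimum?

From the CES first-order condition, (3/5)·(y/x)^(0.25) = p_x/p_y.
Solve for the ratio: y/x = [(5/3)·p_x/p_y]^(4).
Substitute y = (y/x)·x into the budget: x* = M/(p_x + p_y·(y/x)).
Numerically y/x = 18.838011, so x* = 157/(9.5 + 7.6·18.838011) = 1.0284 and y* = 18.838011·1.0284 = 19.3724.

y* = 19.3724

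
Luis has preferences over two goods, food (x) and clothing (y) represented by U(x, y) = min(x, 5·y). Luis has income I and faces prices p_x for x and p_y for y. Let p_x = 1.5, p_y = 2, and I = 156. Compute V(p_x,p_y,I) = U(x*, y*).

V = 82.1053

Here 5·1.5 + 2 = 9.5, giving x* = 82.1053 and y* = 16.4211.
Utility at the optimum: U(82.1053, 16.4211) = 82.1053.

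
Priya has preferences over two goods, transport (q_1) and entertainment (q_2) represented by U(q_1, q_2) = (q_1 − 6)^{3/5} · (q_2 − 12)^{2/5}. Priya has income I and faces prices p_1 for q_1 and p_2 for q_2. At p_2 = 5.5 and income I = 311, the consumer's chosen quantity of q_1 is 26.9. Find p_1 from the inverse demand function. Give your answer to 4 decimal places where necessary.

Let q_1' = q_1−6, q_2' = q_2−12. MRS = (3/2)·q_2'/q_1' = p_1/p_2.
Substituting into the budget: q_1* = 6 + 0.6·(I − 6·p_1 − 12·p_2)/p_1, and q_2* = 12 + 0.4·(…)/p_2.
Set q_1* = 26.9 in the demand function and solve for p_1: p_1 = 6.

p_1 = 6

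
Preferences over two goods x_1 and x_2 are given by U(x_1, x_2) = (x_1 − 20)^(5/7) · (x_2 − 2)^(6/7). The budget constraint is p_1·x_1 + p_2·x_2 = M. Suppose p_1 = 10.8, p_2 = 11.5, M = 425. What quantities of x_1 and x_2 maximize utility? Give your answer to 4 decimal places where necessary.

MRS = (5/6)·(x_2−2)/(x_1−20). Tangency with p_1/p_2 gives x_2−2 = (6/5)·(p_1/p_2)·(x_1−20).
Substituting into the budget: x_1* = 20 + 5/11·(M − 20·p_1 − 2·p_2)/p_1, and x_2* = 2 + 6/11·(…)/p_2.
Discretionary income = 425 − 20·10.8 − 2·11.5 = 186; x_1* = 20 + 5/11·186/10.8 = 27.8283; x_2* = 2 + 6/11·186/11.5 = 10.8221.

x_1* = 27.8283, x_2* = 10.8221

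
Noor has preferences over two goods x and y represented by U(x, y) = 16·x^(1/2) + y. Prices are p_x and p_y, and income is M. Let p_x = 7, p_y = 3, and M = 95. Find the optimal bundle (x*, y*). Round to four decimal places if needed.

x* = 11.7551, y* = 4.2381

Utility is quasi-linear in y; the FOC for x is 8/√x = p_x/p_y.
Solve: √x = 8·p_y/p_x, so x*(p_x,p_y) = (8·p_y/p_x)², and y* = (M − p_x·x*)/p_y.
Plugging in: x* = (8·3/7)² = 11.7551, y* = 4.2381.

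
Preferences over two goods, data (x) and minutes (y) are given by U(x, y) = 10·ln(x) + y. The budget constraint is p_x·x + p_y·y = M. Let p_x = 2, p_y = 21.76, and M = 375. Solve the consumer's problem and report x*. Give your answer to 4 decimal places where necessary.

x* = 108.8

So x*(p_x,p_y) = 10·p_y/p_x, independent of income; and y* = (M − 10·p_y)/p_y.
At the given prices: x* = 10·21.76/2 = 108.8.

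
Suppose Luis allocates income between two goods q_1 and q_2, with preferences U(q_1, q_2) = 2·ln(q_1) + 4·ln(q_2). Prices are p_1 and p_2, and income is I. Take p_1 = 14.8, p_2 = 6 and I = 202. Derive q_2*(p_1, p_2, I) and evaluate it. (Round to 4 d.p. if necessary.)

MU_q_1/MU_q_2 = (2·q_2)/(4·q_1); tangency sets this equal to p_1/p_2.
Rearranging, p_2·q_2 = 2·p_1·q_1. Substituting into the budget gives p_1·q_1·(1 + 2) = I.
Demand: q_1*(p_1,p_2,I) = 1/3·I/p_1 and q_2* = 2/3·I/p_2.
At p_1=14.8, p_2=6, I=202: q_2* = 2/3·202/6 = 22.4444.

q_2* = 22.4444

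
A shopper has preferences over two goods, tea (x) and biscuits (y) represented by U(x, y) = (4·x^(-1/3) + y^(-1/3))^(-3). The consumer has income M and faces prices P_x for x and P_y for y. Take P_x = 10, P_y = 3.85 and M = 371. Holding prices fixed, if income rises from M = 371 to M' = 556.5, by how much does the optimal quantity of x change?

Δx* = 14.5092

MRS = MU_x/MU_y = 4·(y/x)^(4/3). Set equal to P_x/P_y.
Hence y/x = ((1/4)·P_x/P_y)^(1/(4/3)), i.e. raised to the 0.75 power.
Substitute y = (y/x)·x into the budget: x* = M/(P_x + P_y·(y/x)).
Numerically y/x = 0.723368, so x* = 371/(10 + 3.85·0.723368) = 29.0185.
At M' = 556.5: x* = 43.5277. Change: 43.5277 − 29.0185 = 14.5092.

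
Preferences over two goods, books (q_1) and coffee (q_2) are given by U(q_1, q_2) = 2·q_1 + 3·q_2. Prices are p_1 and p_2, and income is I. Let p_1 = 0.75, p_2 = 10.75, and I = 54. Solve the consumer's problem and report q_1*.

Linear utility — the consumer picks whichever good has higher MU/price: 2/0.75 = 2.6667 vs 3/10.75 = 0.2791.
q_1 gives more utility per dollar, so spend all income on q_1: q_1* = I/p_1, q_2* = 0.
Numerically: q_1* = 72, q_2* = 0.

q_1* = 72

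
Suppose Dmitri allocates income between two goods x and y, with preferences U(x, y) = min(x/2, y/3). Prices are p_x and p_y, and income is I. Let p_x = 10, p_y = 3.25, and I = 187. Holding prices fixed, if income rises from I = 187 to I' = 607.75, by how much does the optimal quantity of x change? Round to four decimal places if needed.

Δx* = 28.2857

With perfect complements, no substitution: consume in ratio x:y = 2:3.
Budget: p_x·x + p_y·(3/2)·x = I, so (2·p_x + 3·p_y)·x = 2·I.
Demand: x*(p_x,p_y,I) = 2·I/(2·p_x + 3·p_y), y* = 3·I/(2·p_x + 3·p_y).
Here 2·10 + 3·3.25 = 29.75, giving x* = 12.5714.
At I' = 607.75: x* = 40.8571. Change: 40.8571 − 12.5714 = 28.2857.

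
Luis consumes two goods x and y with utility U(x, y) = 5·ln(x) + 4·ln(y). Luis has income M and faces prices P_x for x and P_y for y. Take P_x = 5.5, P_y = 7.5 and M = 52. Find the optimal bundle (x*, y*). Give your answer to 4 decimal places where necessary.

x* = 5.2525, y* = 3.0815

Tangency: MRS = (5/4)·y/x = P_x/P_y.
So 5·P_y·y = 4·P_x·x; combined with the budget, a share 5/9 of income goes to x.
Demand: x*(P_x,P_y,M) = 5/9·M/P_x and y* = 4/9·M/P_y.
At P_x=5.5, P_y=7.5, M=52: x* = 5/9·52/5.5 = 5.2525, y* = 3.0815.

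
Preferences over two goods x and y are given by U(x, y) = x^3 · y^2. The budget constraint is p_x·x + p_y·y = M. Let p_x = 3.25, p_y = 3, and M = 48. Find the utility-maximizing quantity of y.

Tangency: MRS = (3/2)·y/x = p_x/p_y.
So 3·p_y·y = 2·p_x·x; combined with the budget, a share 0.6 of income goes to x.
Demand: x*(p_x,p_y,M) = 0.6·M/p_x and y* = 0.4·M/p_y.
At p_x=3.25, p_y=3, M=48: y* = 0.4·48/3 = 6.4.

y* = 6.4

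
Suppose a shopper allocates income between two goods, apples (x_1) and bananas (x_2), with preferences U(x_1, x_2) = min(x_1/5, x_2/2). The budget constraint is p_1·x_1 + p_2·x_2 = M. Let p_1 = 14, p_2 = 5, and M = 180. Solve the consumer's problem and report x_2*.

x_2* = 4.5

With perfect complements, no substitution: consume in ratio x_1:x_2 = 5:2.
Budget: p_1·x_1 + p_2·(2/5)·x_1 = M, so (5·p_1 + 2·p_2)·x_1 = 5·M.
Demand: x_1*(p_1,p_2,M) = 5·M/(5·p_1 + 2·p_2), x_2* = 2·M/(5·p_1 + 2·p_2).
Here 5·14 + 2·5 = 80, giving x_2* = 4.5.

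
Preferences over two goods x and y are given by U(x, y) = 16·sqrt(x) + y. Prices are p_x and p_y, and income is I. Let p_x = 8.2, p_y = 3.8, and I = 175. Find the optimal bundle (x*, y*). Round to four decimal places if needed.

Set MRS = p_x/p_y: 8·x^(−1/2) = p_x/p_y.
Solve: √x = 8·p_y/p_x, so x*(p_x,p_y) = (8·p_y/p_x)², and y* = (I − p_x·x*)/p_y.
Plugging in: x* = (8·3.8/8.2)² = 13.7442, y* = 16.3941.

x* = 13.7442, y* = 16.3941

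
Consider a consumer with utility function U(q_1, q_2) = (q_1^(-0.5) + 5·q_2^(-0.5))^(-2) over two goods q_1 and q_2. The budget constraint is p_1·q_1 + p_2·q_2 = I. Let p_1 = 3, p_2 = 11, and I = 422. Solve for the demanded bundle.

From the CES first-order condition, (1/5)·(q_2/q_1)^(1.5) = p_1/p_2.
Solve for the ratio: q_2/q_1 = [5·p_1/p_2]^(2/3).
With the ratio pinned down, the budget gives q_1* = I/(p_1 + p_2·(q_2/q_1)) and q_2* = (q_2/q_1)·q_1*.
Numerically q_2/q_1 = 1.2297, so q_1* = 422/(3 + 11·1.2297) = 25.5344 and q_2* = 1.2297·25.5344 = 31.3997.

q_1* = 25.5344, q_2* = 31.3997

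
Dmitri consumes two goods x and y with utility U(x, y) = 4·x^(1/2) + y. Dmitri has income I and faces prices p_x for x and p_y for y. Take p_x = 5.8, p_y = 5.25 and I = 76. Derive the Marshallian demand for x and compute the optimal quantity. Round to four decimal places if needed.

x* = 3.2773

Utility is quasi-linear in y; the FOC for x is 2/√x = p_x/p_y.
Solve: √x = 2·p_y/p_x, so x*(p_x,p_y) = (2·p_y/p_x)², and y* = (I − p_x·x*)/p_y.
Plugging in: x* = (2·5.25/5.8)² = 3.2773.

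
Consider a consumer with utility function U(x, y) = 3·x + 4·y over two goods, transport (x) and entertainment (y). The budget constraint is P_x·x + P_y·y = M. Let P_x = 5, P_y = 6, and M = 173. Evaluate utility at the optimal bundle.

Perfect substitutes: compare marginal utility per dollar. 3/P_x vs 4/P_y → 0.6 vs 0.6667.
y gives more utility per dollar, so spend all income on y: y* = M/P_y, x* = 0.
Numerically: x* = 0, y* = 28.8333.
Utility at the optimum: U(0, 28.8333) = 115.3333.

V = 115.3333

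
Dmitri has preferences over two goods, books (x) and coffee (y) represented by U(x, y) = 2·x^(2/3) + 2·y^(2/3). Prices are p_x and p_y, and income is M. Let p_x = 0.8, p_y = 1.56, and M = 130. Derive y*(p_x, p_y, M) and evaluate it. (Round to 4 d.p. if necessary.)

y* = 17.3521

From the CES first-order condition, (y/x)^(1/3) = p_x/p_y.
Hence y/x = (p_x/p_y)^(1/(1/3)), i.e. raised to the 3 power.
With the ratio pinned down, the budget gives x* = M/(p_x + p_y·(y/x)) and y* = (y/x)·x*.
Numerically y/x = 0.134864, so x* = 130/(0.8 + 1.56·0.134864) = 128.6635 and y* = 0.134864·128.6635 = 17.3521.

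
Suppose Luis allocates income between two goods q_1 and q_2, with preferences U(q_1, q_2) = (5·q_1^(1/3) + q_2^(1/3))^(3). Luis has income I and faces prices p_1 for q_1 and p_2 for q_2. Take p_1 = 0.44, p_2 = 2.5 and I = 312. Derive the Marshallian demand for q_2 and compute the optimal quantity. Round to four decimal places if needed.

MRS = MU_q_1/MU_q_2 = 5·(q_2/q_1)^(2/3). Set equal to p_1/p_2.
Hence q_2/q_1 = ((1/5)·p_1/p_2)^(1/(2/3)), i.e. raised to the 1.5 power.
With the ratio pinned down, the budget gives q_1* = I/(p_1 + p_2·(q_2/q_1)) and q_2* = (q_2/q_1)·q_1*.
Numerically q_2/q_1 = 0.006604, so q_1* = 312/(0.44 + 2.5·0.006604) = 683.4458 and q_2* = 0.006604·683.4458 = 4.5135.

q_2* = 4.5135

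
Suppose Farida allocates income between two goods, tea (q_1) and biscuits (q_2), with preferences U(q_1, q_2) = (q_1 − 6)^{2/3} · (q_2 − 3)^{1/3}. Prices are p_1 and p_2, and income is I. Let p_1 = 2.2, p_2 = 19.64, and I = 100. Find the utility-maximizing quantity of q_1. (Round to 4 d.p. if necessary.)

MRS = 2·(q_2−3)/(q_1−6). Tangency with p_1/p_2 gives q_2−3 = (1/2)·(p_1/p_2)·(q_1−6).
After buying the subsistence bundle (6, 3), a share 2/3 of the remaining income goes to q_1: q_1* = 6 + 2/3·(I − 6p_1 − 3p_2)/p_1.
Discretionary income = 100 − 6·2.2 − 3·19.64 = 27.88; q_1* = 6 + 2/3·27.88/2.2 = 14.4485.

q_1* = 14.4485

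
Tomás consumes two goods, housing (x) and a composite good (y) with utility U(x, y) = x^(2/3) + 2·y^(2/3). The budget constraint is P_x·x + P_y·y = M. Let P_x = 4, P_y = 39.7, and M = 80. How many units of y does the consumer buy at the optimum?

y* = 0.1514

MU_x ∝ x^(-1/3), MU_y ∝ 2·y^(-1/3), so MRS = (1/2)·(y/x)^(1/3) = P_x/P_y.
Hence y/x = (2·P_x/P_y)^(1/(1/3)), i.e. raised to the 3 power.
With the ratio pinned down, the budget gives x* = M/(P_x + P_y·(y/x)) and y* = (y/x)·x*.
Numerically y/x = 0.008183, so x* = 80/(4 + 39.7·0.008183) = 18.4977 and y* = 0.008183·18.4977 = 0.1514.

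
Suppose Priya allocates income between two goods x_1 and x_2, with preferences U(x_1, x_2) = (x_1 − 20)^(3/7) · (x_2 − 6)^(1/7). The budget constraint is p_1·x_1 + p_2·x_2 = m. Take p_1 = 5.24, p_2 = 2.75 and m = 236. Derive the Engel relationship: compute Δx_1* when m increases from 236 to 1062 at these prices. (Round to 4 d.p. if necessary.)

Δx_1* = 118.2252

Let x_1' = x_1−20, x_2' = x_2−6. MRS = 3·x_2'/x_1' = p_1/p_2.
Substituting into the budget: x_1* = 20 + 0.75·(m − 20·p_1 − 6·p_2)/p_1, and x_2* = 6 + 0.25·(…)/p_2.
Discretionary income = 236 − 20·5.24 − 6·2.75 = 114.7; x_1* = 20 + 0.75·114.7/5.24 = 36.417.
At m' = 1062: x_1* = 154.6422. Change: 154.6422 − 36.417 = 118.2252.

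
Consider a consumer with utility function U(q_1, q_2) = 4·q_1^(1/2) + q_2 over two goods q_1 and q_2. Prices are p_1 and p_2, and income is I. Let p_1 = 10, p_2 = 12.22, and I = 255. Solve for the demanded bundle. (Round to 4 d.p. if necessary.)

q_1* = 5.9731, q_2* = 15.9794

MU_q_1 = 2/√q_1, MU_q_2 = 1. Tangency: 2/√q_1 = p_1/p_2.
Thus q_1* = (2·p_2/p_1)² — independent of I — with the rest of income spent on q_2.
Plugging in: q_1* = (2·12.22/10)² = 5.9731, q_2* = 15.9794.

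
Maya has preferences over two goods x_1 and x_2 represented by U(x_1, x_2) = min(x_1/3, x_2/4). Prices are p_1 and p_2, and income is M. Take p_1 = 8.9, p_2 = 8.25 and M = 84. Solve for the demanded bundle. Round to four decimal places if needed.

x_1* = 4.2211, x_2* = 5.6281

Leontief preferences: the optimum is at the kink where x_1/3 = x_2/4, i.e. x_2 = (4/3)·x_1.
Budget: p_1·x_1 + p_2·(4/3)·x_1 = M, so (3·p_1 + 4·p_2)·x_1 = 3·M.
Demand: x_1*(p_1,p_2,M) = 3·M/(3·p_1 + 4·p_2), x_2* = 4·M/(3·p_1 + 4·p_2).
Here 3·8.9 + 4·8.25 = 59.7, giving x_1* = 4.2211 and x_2* = 5.6281.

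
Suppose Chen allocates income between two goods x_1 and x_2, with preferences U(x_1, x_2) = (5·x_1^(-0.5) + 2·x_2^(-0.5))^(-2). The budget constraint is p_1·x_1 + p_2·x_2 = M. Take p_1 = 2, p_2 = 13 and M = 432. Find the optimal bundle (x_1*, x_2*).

x_1* = 107.294, x_2* = 16.724

MRS = MU_x_1/MU_x_2 = (5/2)·(x_2/x_1)^(1.5). Set equal to p_1/p_2.
Solve for the ratio: x_2/x_1 = [(2/5)·p_1/p_2]^(2/3).
Substitute x_2 = (x_2/x_1)·x_1 into the budget: x_1* = M/(p_1 + p_2·(x_2/x_1)).
Numerically x_2/x_1 = 0.155871, so x_1* = 432/(2 + 13·0.155871) = 107.294 and x_2* = 0.155871·107.294 = 16.724.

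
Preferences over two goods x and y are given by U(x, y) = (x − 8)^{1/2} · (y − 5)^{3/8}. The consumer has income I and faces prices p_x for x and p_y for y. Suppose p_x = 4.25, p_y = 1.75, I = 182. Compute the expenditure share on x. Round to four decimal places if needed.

share on x = 0.624

MRS = (4/3)·(y−5)/(x−8). Tangency with p_x/p_y gives y−5 = (3/4)·(p_x/p_y)·(x−8).
Substituting into the budget: x* = 8 + 4/7·(I − 8·p_x − 5·p_y)/p_x, and y* = 5 + 3/7·(…)/p_y.
Discretionary income = 182 − 8·4.25 − 5·1.75 = 139.25; x* = 8 + 4/7·139.25/4.25 = 26.7227; y* = 5 + 3/7·139.25/1.75 = 39.102.
Expenditure on x: 4.25·26.7227 = 113.5714; share = 0.624.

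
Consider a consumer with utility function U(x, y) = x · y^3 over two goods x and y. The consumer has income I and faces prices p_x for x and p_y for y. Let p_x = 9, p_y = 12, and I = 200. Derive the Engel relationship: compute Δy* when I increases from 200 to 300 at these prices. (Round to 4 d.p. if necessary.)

MU_x/MU_y = (y)/(3·x); tangency sets this equal to p_x/p_y.
Rearranging, p_y·y = 3·p_x·x. Substituting into the budget gives p_x·x·(1 + 3) = I.
Demand: x*(p_x,p_y,I) = 0.25·I/p_x and y* = 0.75·I/p_y.
At p_x=9, p_y=12, I=200: y* = 0.75·200/12 = 12.5.
At I' = 300: y* = 18.75. Change: 18.75 − 12.5 = 6.25.

Δy* = 6.25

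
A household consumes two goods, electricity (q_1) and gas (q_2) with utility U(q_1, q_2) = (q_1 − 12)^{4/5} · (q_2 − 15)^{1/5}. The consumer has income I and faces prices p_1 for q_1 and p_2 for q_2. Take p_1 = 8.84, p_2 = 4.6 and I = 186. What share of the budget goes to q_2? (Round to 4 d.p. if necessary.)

share on q_2 = 0.3827

Substituting into the budget: q_1* = 12 + 0.8·(I − 12·p_1 − 15·p_2)/p_1, and q_2* = 15 + 0.2·(…)/p_2.
Discretionary income = 186 − 12·8.84 − 15·4.6 = 10.92; q_1* = 12 + 0.8·10.92/8.84 = 12.9882; q_2* = 15 + 0.2·10.92/4.6 = 15.4748.
Expenditure on q_2: 4.6·15.4748 = 71.184; share = 0.3827.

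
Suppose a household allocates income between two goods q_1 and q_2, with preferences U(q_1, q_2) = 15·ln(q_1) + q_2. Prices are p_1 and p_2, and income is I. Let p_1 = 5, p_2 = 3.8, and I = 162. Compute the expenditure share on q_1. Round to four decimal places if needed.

MU_q_1 = 15/q_1, MU_q_2 = 1. Tangency: 15/q_1 = p_1/p_2.
So q_1*(p_1,p_2) = 15·p_2/p_1, independent of income; and q_2* = (I − 15·p_2)/p_2.
At the given prices: q_1* = 15·3.8/5 = 11.4, and q_2* = 27.6316.
Expenditure on q_1: 5·11.4 = 57; share = 0.3519.

share on q_1 = 0.3519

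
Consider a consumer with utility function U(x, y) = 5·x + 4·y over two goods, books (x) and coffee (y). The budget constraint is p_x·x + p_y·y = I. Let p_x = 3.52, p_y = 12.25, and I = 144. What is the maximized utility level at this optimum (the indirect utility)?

V = 204.5455

Linear utility — the consumer picks whichever good has higher MU/price: 5/3.52 = 1.4205 vs 4/12.25 = 0.3265.
x gives more utility per dollar, so spend all income on x: x* = I/p_x, y* = 0.
Numerically: x* = 40.9091, y* = 0.
Utility at the optimum: U(40.9091, 0) = 204.5455.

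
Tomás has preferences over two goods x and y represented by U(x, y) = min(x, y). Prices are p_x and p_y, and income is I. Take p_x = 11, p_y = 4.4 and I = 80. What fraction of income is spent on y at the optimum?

Leontief preferences: the optimum is at the kink where x/1 = y/1, i.e. y = x.
Budget: p_x·x + p_y·x = I, so (p_x + p_y)·x = I.
Demand: x*(p_x,p_y,I) = I/(p_x + p_y), y* = I/(p_x + p_y).
Here 11 + 4.4 = 15.4, giving x* = 5.1948 and y* = 5.1948.
Expenditure on y: 4.4·5.1948 = 22.8571; share = 0.2857.

share on y = 0.2857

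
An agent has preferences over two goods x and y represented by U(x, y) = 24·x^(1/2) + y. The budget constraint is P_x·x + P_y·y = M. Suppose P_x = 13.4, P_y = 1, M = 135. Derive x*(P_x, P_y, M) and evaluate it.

x* = 0.802

Utility is quasi-linear in y; the FOC for x is 12/√x = P_x/P_y.
Solve: √x = 12·P_y/P_x, so x*(P_x,P_y) = (12·P_y/P_x)², and y* = (M − P_x·x*)/P_y.
Plugging in: x* = (12·1/13.4)² = 0.802.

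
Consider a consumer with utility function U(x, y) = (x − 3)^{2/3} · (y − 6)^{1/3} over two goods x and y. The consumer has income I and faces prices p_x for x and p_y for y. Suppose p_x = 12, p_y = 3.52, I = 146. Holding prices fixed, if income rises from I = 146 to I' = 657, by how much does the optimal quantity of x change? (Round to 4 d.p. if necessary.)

Δx* = 28.3889

This is Cobb-Douglas in (x−3, y−6): tangency gives 2/3·p_y·(y−6) = 1/3·p_x·(x−3).
Substituting into the budget: x* = 3 + 2/3·(I − 3·p_x − 6·p_y)/p_x, and y* = 6 + 1/3·(…)/p_y.
Discretionary income = 146 − 3·12 − 6·3.52 = 88.88; x* = 3 + 2/3·88.88/12 = 7.9378.
At I' = 657: x* = 36.3267. Change: 36.3267 − 7.9378 = 28.3889.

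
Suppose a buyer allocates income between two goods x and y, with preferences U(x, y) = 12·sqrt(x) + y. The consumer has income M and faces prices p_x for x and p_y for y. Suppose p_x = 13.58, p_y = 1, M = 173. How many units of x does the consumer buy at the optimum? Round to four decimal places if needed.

Utility is quasi-linear in y; the FOC for x is 6/√x = p_x/p_y.
Thus x* = (6·p_y/p_x)² — independent of M — with the rest of income spent on y.
Plugging in: x* = (6·1/13.58)² = 0.1952.

x* = 0.1952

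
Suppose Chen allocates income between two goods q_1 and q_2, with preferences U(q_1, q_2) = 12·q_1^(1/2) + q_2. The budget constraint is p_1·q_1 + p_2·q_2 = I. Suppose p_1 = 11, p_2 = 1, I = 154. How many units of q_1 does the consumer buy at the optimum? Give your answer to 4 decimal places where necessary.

q_1* = 0.2975

Utility is quasi-linear in q_2; the FOC for q_1 is 6/√q_1 = p_1/p_2.
Thus q_1* = (6·p_2/p_1)² — independent of I — with the rest of income spent on q_2.
Plugging in: q_1* = (6·1/11)² = 0.2975.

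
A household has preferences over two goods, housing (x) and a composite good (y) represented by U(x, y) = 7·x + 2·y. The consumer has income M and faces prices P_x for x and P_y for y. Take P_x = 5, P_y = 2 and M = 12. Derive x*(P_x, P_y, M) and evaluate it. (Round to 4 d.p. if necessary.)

x* = 2.4

Linear utility — the consumer picks whichever good has higher MU/price: 7/5 = 1.4 vs 2/2 = 1.
x gives more utility per dollar, so spend all income on x: x* = M/P_x, y* = 0.
Numerically: x* = 2.4, y* = 0.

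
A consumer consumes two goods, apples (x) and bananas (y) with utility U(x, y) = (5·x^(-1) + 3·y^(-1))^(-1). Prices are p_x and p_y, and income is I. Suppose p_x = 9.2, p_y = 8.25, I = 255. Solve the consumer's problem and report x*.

x* = 15.9891

MU_x ∝ 5·x^(-2), MU_y ∝ 3·y^(-2), so MRS = (5/3)·(y/x)^(2) = p_x/p_y.
Solve for the ratio: y/x = [(3/5)·p_x/p_y]^(0.5).
Substitute y = (y/x)·x into the budget: x* = I/(p_x + p_y·(y/x)).
Numerically y/x = 0.81798, so x* = 255/(9.2 + 8.25·0.81798) = 15.9891.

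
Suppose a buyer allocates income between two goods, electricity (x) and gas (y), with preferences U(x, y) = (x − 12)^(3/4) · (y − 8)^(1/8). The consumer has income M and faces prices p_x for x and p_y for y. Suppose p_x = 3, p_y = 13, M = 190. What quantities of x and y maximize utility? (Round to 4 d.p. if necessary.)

Let x' = x−12, y' = y−8. MRS = 6·y'/x' = p_x/p_y.
Substituting into the budget: x* = 12 + 6/7·(M − 12·p_x − 8·p_y)/p_x, and y* = 8 + 1/7·(…)/p_y.
Discretionary income = 190 − 12·3 − 8·13 = 50; x* = 12 + 6/7·50/3 = 26.2857; y* = 8 + 1/7·50/13 = 8.5495.

x* = 26.2857, y* = 8.5495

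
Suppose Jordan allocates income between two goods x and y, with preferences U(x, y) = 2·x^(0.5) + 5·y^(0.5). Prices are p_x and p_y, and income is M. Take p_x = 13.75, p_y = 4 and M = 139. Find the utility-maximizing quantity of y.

y* = 33.2045

From the CES first-order condition, (2/5)·(y/x)^(0.5) = p_x/p_y.
Hence y/x = ((5/2)·p_x/p_y)^(1/(0.5)), i.e. raised to the 2 power.
With the ratio pinned down, the budget gives x* = M/(p_x + p_y·(y/x)) and y* = (y/x)·x*.
Numerically y/x = 73.852539, so x* = 139/(13.75 + 4·73.852539) = 0.4496 and y* = 73.852539·0.4496 = 33.2045.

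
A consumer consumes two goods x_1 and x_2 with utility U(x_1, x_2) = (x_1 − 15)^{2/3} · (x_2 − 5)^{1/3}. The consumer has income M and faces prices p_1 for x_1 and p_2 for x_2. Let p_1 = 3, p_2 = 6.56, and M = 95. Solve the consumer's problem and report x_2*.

This is Cobb-Douglas in (x_1−15, x_2−5): tangency gives 2/3·p_2·(x_2−5) = 1/3·p_1·(x_1−15).
After buying the subsistence bundle (15, 5), a share 2/3 of the remaining income goes to x_1: x_1* = 15 + 2/3·(M − 15p_1 − 5p_2)/p_1.
Discretionary income = 95 − 15·3 − 5·6.56 = 17.2; x_2* = 5 + 1/3·17.2/6.56 = 5.874.

x_2* = 5.874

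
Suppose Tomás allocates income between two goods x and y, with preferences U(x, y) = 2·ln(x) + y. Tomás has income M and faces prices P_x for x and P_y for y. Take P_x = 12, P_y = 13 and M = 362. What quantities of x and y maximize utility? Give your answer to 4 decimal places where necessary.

Set MRS = P_x/P_y: (2/x)/1 = P_x/P_y.
So x*(P_x,P_y) = 2·P_y/P_x, independent of income; and y* = (M − 2·P_y)/P_y.
At the given prices: x* = 2·13/12 = 2.1667, and y* = 25.8462.

x* = 2.1667, y* = 25.8462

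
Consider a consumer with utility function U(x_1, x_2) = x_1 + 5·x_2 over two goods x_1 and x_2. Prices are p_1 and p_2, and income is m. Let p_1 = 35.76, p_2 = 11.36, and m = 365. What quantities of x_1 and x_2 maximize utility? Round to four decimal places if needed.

x_1* = 0, x_2* = 32.1303

Numerically: x_1* = 0, x_2* = 32.1303.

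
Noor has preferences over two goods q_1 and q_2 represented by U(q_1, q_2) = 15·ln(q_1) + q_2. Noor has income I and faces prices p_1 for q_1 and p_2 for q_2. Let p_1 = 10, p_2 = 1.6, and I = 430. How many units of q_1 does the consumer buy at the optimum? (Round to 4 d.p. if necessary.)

q_1* = 2.4

So q_1*(p_1,p_2) = 15·p_2/p_1, independent of income; and q_2* = (I − 15·p_2)/p_2.
At the given prices: q_1* = 15·1.6/10 = 2.4.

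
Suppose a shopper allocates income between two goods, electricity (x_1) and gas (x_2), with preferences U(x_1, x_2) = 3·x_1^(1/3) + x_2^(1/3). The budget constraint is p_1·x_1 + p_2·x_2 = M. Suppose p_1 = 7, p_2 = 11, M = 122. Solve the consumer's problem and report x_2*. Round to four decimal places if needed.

MRS = MU_x_1/MU_x_2 = 3·(x_2/x_1)^(2/3). Set equal to p_1/p_2.
Hence x_2/x_1 = ((1/3)·p_1/p_2)^(1/(2/3)), i.e. raised to the 1.5 power.
Substitute x_2 = (x_2/x_1)·x_1 into the budget: x_1* = M/(p_1 + p_2·(x_2/x_1)).
Numerically x_2/x_1 = 0.097696, so x_1* = 122/(7 + 11·0.097696) = 15.109 and x_2* = 0.097696·15.109 = 1.4761.

x_2* = 1.4761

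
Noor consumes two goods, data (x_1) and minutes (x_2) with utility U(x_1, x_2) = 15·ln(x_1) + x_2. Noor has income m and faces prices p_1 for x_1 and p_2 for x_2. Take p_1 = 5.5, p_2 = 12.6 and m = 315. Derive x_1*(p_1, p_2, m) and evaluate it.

x_1* = 34.3636

So x_1*(p_1,p_2) = 15·p_2/p_1, independent of income; and x_2* = (m − 15·p_2)/p_2.
At the given prices: x_1* = 15·12.6/5.5 = 34.3636.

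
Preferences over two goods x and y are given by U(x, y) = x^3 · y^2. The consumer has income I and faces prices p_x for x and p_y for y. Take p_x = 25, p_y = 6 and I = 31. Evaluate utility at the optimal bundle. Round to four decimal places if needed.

V = 1.759

Demand: x*(p_x,p_y,I) = 0.6·I/p_x and y* = 0.4·I/p_y.
At p_x=25, p_y=6, I=31: x* = 0.6·31/25 = 0.744, y* = 2.0667.
Utility at the optimum: U(0.744, 2.0667) = 1.759.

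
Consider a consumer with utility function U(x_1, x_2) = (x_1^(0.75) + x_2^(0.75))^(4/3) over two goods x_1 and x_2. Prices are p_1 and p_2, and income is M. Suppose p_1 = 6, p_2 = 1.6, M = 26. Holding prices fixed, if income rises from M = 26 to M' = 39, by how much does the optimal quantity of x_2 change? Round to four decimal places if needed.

Δx_2* = 7.9738

MRS = MU_x_1/MU_x_2 = (x_2/x_1)^(0.25). Set equal to p_1/p_2.
Solve for the ratio: x_2/x_1 = [p_1/p_2]^(4).
Substitute x_2 = (x_2/x_1)·x_1 into the budget: x_1* = M/(p_1 + p_2·(x_2/x_1)).
Numerically x_2/x_1 = 197.753906, so x_1* = 26/(6 + 1.6·197.753906) = 0.0806 and x_2* = 197.753906·0.0806 = 15.9476.
At M' = 39: x_2* = 23.9214. Change: 23.9214 − 15.9476 = 7.9738.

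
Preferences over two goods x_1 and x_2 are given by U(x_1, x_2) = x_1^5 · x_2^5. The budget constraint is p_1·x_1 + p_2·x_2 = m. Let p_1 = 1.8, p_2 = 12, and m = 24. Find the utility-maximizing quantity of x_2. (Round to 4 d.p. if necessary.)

x_2* = 1

Demand: x_1*(p_1,p_2,m) = 0.5·m/p_1 and x_2* = 0.5·m/p_2.
At p_1=1.8, p_2=12, m=24: x_2* = 0.5·24/12 = 1.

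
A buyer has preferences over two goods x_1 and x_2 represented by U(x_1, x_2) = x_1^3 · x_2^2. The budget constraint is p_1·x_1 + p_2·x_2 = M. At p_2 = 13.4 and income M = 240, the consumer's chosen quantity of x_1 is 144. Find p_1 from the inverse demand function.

MU_x_1/MU_x_2 = (3·x_2)/(2·x_1); tangency sets this equal to p_1/p_2.
Rearranging, p_2·x_2 = (2/3)·p_1·x_1. Substituting into the budget gives p_1·x_1·(1 + (2/3)) = M.
Demand: x_1*(p_1,p_2,M) = 0.6·M/p_1 and x_2* = 0.4·M/p_2.
Set x_1* = 144 in the demand function and solve for p_1: p_1 = 1.

p_1 = 1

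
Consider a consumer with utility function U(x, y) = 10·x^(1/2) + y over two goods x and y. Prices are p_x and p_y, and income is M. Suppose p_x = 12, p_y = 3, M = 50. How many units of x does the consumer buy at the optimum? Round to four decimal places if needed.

x* = 1.5625

Utility is quasi-linear in y; the FOC for x is 5/√x = p_x/p_y.
Thus x* = (5·p_y/p_x)² — independent of M — with the rest of income spent on y.
Plugging in: x* = (5·3/12)² = 1.5625.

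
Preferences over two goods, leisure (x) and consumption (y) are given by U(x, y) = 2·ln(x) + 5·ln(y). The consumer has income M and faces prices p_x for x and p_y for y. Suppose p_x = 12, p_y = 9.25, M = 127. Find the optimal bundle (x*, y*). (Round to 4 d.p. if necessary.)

x* = 3.0238, y* = 9.8069

The MRS is (2/5)·y/x. Set MRS = p_x/p_y.
So 2·p_y·y = 5·p_x·x; combined with the budget, a share 2/7 of income goes to x.
Demand: x*(p_x,p_y,M) = 2/7·M/p_x and y* = 5/7·M/p_y.
At p_x=12, p_y=9.25, M=127: x* = 2/7·127/12 = 3.0238, y* = 9.8069.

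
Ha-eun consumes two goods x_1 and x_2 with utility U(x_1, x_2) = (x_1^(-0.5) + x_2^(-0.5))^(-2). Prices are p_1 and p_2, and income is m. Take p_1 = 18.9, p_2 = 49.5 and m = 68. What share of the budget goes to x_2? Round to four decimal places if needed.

MRS = MU_x_1/MU_x_2 = (x_2/x_1)^(1.5). Set equal to p_1/p_2.
Solve for the ratio: x_2/x_1 = [p_1/p_2]^(2/3).
With the ratio pinned down, the budget gives x_1* = m/(p_1 + p_2·(x_2/x_1)) and x_2* = (x_2/x_1)·x_1*.
Numerically x_2/x_1 = 0.526305, so x_1* = 68/(18.9 + 49.5·0.526305) = 1.5127 and x_2* = 0.526305·1.5127 = 0.7962.
Expenditure on x_2: 49.5·0.7962 = 39.4096; share = 0.5796.

share on x_2 = 0.5796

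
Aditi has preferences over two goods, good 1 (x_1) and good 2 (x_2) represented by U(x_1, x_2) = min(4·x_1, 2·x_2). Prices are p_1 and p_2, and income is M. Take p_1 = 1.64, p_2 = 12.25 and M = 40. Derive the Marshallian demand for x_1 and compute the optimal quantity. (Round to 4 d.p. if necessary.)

Leontief preferences: the optimum is at the kink where x_1/2 = x_2/4, i.e. x_2 = 2·x_1.
Budget: p_1·x_1 + p_2·2·x_1 = M, so (2·p_1 + 4·p_2)·x_1 = 2·M.
Demand: x_1*(p_1,p_2,M) = 2·M/(2·p_1 + 4·p_2), x_2* = 4·M/(2·p_1 + 4·p_2).
Here 2·1.64 + 4·12.25 = 52.28, giving x_1* = 1.5302.

x_1* = 1.5302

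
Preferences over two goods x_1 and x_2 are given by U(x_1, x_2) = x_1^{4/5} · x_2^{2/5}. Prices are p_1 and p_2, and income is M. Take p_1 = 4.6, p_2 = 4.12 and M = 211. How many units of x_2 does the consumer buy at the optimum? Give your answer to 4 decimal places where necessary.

At p_1=4.6, p_2=4.12, M=211: x_2* = 1/3·211/4.12 = 17.0712.

x_2* = 17.0712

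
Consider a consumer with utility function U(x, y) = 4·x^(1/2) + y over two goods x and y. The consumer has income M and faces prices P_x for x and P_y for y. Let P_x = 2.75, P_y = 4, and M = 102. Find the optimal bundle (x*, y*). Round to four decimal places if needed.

Solve: √x = 2·P_y/P_x, so x*(P_x,P_y) = (2·P_y/P_x)², and y* = (M − P_x·x*)/P_y.
Plugging in: x* = (2·4/2.75)² = 8.4628, y* = 19.6818.

x* = 8.4628, y* = 19.6818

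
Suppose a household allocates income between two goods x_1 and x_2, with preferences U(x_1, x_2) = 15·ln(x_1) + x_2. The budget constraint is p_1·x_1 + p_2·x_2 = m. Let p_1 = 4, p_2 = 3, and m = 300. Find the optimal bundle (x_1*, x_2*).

x_1* = 11.25, x_2* = 85

So x_1*(p_1,p_2) = 15·p_2/p_1, independent of income; and x_2* = (m − 15·p_2)/p_2.
At the given prices: x_1* = 15·3/4 = 11.25, and x_2* = 85.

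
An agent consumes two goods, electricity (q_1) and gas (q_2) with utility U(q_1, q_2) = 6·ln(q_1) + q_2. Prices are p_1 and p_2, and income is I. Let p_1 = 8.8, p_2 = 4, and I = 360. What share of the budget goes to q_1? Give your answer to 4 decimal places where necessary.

share on q_1 = 0.0667

Set MRS = p_1/p_2: (6/q_1)/1 = p_1/p_2.
So q_1*(p_1,p_2) = 6·p_2/p_1, independent of income; and q_2* = (I − 6·p_2)/p_2.
At the given prices: q_1* = 6·4/8.8 = 2.7273, and q_2* = 84.
Expenditure on q_1: 8.8·2.7273 = 24; share = 0.0667.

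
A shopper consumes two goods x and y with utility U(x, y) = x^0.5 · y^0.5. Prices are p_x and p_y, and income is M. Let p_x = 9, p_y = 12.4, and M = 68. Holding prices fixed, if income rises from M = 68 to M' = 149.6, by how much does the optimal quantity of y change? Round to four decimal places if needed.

The MRS is y/x. Set MRS = p_x/p_y.
Rearranging, p_y·y = p_x·x. Substituting into the budget gives p_x·x·(1 + 1) = M.
Demand: x*(p_x,p_y,M) = 0.5·M/p_x and y* = 0.5·M/p_y.
At p_x=9, p_y=12.4, M=68: y* = 0.5·68/12.4 = 2.7419.
At M' = 149.6: y* = 6.0323. Change: 6.0323 − 2.7419 = 3.2903.

Δy* = 3.2903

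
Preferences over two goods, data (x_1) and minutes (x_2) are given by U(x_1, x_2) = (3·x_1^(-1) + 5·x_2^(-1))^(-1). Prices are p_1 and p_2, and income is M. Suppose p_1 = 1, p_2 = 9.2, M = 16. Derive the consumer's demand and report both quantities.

MU_x_1 ∝ 3·x_1^(-2), MU_x_2 ∝ 5·x_2^(-2), so MRS = (3/5)·(x_2/x_1)^(2) = p_1/p_2.
Solve for the ratio: x_2/x_1 = [(5/3)·p_1/p_2]^(0.5).
With the ratio pinned down, the budget gives x_1* = M/(p_1 + p_2·(x_2/x_1)) and x_2* = (x_2/x_1)·x_1*.
Numerically x_2/x_1 = 0.425628, so x_1* = 16/(1 + 9.2·0.425628) = 3.2548 and x_2* = 0.425628·3.2548 = 1.3853.

x_1* = 3.2548, x_2* = 1.3853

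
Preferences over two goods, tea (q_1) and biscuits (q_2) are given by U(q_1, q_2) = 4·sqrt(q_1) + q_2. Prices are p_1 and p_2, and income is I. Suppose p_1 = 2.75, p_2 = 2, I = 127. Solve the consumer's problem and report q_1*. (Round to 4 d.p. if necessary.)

Set MRS = p_1/p_2: 2·q_1^(−1/2) = p_1/p_2.
Solve: √q_1 = 2·p_2/p_1, so q_1*(p_1,p_2) = (2·p_2/p_1)², and q_2* = (I − p_1·q_1*)/p_2.
Plugging in: q_1* = (2·2/2.75)² = 2.1157.

q_1* = 2.1157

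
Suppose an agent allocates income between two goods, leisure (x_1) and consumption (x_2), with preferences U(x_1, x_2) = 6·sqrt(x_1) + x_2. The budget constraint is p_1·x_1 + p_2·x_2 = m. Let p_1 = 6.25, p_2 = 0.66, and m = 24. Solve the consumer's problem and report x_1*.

MU_x_1 = 3/√x_1, MU_x_2 = 1. Tangency: 3/√x_1 = p_1/p_2.
Solve: √x_1 = 3·p_2/p_1, so x_1*(p_1,p_2) = (3·p_2/p_1)², and x_2* = (m − p_1·x_1*)/p_2.
Plugging in: x_1* = (3·0.66/6.25)² = 0.1004.

x_1* = 0.1004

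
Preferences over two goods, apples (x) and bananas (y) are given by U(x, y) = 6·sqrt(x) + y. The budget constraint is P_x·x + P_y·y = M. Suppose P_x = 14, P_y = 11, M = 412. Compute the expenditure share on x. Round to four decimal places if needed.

MU_x = 3/√x, MU_y = 1. Tangency: 3/√x = P_x/P_y.
Solve: √x = 3·P_y/P_x, so x*(P_x,P_y) = (3·P_y/P_x)², and y* = (M − P_x·x*)/P_y.
Plugging in: x* = (3·11/14)² = 5.5561, y* = 30.3831.
Expenditure on x: 14·5.5561 = 77.7857; share = 0.1888.

share on x = 0.1888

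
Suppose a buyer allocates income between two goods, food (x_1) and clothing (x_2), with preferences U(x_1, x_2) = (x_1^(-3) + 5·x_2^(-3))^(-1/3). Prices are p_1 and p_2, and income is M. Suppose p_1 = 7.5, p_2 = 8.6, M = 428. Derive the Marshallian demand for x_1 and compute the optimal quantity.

From the CES first-order condition, (1/5)·(x_2/x_1)^(4) = p_1/p_2.
Solve for the ratio: x_2/x_1 = [5·p_1/p_2]^(0.25).
With the ratio pinned down, the budget gives x_1* = M/(p_1 + p_2·(x_2/x_1)) and x_2* = (x_2/x_1)·x_1*.
Numerically x_2/x_1 = 1.445051, so x_1* = 428/(7.5 + 8.6·1.445051) = 21.4779.

x_1* = 21.4779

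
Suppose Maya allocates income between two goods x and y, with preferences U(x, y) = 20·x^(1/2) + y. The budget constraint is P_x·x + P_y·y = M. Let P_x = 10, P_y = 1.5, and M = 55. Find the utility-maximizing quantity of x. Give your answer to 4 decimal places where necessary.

MU_x = 10/√x, MU_y = 1. Tangency: 10/√x = P_x/P_y.
Solve: √x = 10·P_y/P_x, so x*(P_x,P_y) = (10·P_y/P_x)², and y* = (M − P_x·x*)/P_y.
Plugging in: x* = (10·1.5/10)² = 2.25.

x* = 2.25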